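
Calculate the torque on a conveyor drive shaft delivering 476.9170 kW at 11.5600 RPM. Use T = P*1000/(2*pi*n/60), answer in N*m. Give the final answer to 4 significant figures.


omega = 2*pi*11.5600/60 = 1.21056 rad/s
T = 476.9170*1000 / 1.21056
T = 394000 N*m


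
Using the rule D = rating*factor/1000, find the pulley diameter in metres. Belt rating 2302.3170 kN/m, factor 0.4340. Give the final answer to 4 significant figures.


D = 2302.3170 * 0.4340 / 1000
D = 0.9992 m


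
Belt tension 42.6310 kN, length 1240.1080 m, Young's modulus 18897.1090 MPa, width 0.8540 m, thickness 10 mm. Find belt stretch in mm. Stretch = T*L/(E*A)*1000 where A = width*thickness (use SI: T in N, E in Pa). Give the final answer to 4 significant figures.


A = 0.8540 * 0.01 = 0.00854 m^2
Stretch = 42.6310*1000 * 1240.1080 / (18897.1090e6 * 0.00854) * 1000
Stretch = 327.6 mm


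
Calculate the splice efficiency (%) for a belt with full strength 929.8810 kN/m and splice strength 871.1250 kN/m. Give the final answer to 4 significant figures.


Eff = 871.1250 / 929.8810 * 100
Eff = 93.68 %


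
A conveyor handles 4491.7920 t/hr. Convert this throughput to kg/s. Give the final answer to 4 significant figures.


m_dot = 4491.7920 * 1000 / 3600
m_dot = 1248 kg/s


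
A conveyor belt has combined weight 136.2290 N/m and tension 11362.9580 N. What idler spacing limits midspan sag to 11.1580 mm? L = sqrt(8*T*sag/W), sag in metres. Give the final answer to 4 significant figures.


sag = 11.1580/1000 = 0.011158 m
L = sqrt(8 * 11362.9580 * 0.011158 / 136.2290)
L = 2.729 m


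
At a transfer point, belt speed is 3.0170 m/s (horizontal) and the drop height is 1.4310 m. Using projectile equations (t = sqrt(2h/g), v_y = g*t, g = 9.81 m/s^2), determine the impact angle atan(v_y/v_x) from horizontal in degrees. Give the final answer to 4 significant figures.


t = sqrt(2*1.4310/9.81) = 0.540133 s
v_y = 9.81 * 0.540133 = 5.2987 m/s
angle = atan(5.2987 / 3.0170) = 60.34 deg


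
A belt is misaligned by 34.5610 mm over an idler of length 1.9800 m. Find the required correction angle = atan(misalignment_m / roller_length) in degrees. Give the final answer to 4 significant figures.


misalign_m = 34.5610 / 1000 = 0.034561 m
angle = atan(0.034561 / 1.9800)
angle = 1.000 deg


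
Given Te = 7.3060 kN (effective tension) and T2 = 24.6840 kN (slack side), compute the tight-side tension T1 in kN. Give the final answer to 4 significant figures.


T1 = Te + T2 = 7.3060 + 24.6840
T1 = 31.99 kN


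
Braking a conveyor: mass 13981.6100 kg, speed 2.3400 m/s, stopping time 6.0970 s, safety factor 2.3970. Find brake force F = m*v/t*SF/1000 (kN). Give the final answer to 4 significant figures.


F = 13981.6100 * 2.3400 / 6.0970 * 2.3970 / 1000
F = 12.86 kN


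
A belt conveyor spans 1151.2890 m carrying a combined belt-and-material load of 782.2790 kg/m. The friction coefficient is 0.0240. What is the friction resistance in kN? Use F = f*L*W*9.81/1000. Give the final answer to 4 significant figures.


F = 0.0240 * 1151.2890 * 782.2790 * 9.81 / 1000
F = 212.0 kN


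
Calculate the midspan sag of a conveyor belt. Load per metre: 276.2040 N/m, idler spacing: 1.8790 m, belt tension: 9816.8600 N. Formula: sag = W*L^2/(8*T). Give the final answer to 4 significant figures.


sag = 276.2040 * 1.8790^2 / (8 * 9816.8600)
sag = 0.01242 m


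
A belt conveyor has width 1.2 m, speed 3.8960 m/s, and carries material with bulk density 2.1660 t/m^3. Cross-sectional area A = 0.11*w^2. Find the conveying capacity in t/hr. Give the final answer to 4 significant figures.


A = 0.11 * 1.2^2 = 0.1584 m^2
C = 0.1584 * 3.8960 * 2.1660 * 3600
C = 4812 t/hr


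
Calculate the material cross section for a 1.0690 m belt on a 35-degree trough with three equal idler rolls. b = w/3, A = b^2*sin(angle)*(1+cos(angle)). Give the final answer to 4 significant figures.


b = 1.0690/3 = 0.356333 m
A = 0.356333^2 * sin(35 deg) * (1 + cos(35 deg))
A = 0.1325 m^2


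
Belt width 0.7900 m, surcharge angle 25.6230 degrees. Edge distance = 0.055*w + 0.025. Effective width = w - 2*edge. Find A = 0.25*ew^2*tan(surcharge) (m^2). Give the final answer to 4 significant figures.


edge = 0.055*0.7900 + 0.025 = 0.06845 m
ew = 0.7900 - 2*0.06845 = 0.6531 m
A = 0.25 * 0.6531^2 * tan(25.6230 deg)
A = 0.05114 m^2


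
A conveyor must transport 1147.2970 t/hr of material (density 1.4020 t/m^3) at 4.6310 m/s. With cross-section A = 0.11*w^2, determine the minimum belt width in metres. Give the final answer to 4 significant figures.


A_req = 1147.2970 / (4.6310 * 1.4020 * 3600) = 0.0490852 m^2
w = sqrt(0.0490852 / 0.11)
w = 0.6680 m


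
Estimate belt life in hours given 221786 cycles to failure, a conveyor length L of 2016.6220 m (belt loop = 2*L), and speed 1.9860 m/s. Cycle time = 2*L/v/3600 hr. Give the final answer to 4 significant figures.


cycle_time = 2 * 2016.6220 / 1.9860 / 3600 = 0.564122 hr
life = 221786 * 0.564122 = 125100 hours


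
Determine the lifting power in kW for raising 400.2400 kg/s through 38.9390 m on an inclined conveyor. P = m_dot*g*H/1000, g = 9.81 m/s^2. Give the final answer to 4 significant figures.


P = 400.2400 * 9.81 * 38.9390 / 1000
P = 152.9 kW


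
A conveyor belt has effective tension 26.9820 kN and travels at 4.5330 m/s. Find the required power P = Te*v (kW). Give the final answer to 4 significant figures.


P = Te * v = 26.9820 * 4.5330
P = 122.3 kW


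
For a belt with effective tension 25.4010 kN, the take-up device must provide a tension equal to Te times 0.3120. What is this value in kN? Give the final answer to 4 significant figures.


T_tu = 25.4010 * 0.3120
T_tu = 7.925 kN


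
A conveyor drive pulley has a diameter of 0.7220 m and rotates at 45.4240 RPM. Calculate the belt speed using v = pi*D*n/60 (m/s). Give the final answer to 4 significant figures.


v = pi * 0.7220 * 45.4240 / 60
v = 1.717 m/s


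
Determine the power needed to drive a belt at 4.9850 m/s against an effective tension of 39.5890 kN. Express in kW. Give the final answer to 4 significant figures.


P = Te * v = 39.5890 * 4.9850
P = 197.4 kW


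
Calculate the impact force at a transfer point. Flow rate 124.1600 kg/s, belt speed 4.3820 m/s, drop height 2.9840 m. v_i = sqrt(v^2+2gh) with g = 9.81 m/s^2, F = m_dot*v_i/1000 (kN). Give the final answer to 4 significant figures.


v_i = sqrt(4.3820^2 + 2*9.81*2.9840) = 8.81748 m/s
F = 124.1600 * 8.81748 / 1000
F = 1.095 kN


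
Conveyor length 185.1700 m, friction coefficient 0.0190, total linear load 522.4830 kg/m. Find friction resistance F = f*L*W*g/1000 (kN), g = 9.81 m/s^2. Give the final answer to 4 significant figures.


F = 0.0190 * 185.1700 * 522.4830 * 9.81 / 1000
F = 18.03 kN


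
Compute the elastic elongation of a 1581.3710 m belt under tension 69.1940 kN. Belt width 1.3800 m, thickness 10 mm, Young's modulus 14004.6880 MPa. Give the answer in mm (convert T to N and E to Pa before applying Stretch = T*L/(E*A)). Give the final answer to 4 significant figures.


A = 1.3800 * 0.01 = 0.01380 m^2
Stretch = 69.1940*1000 * 1581.3710 / (14004.6880e6 * 0.01380) * 1000
Stretch = 566.2 mm


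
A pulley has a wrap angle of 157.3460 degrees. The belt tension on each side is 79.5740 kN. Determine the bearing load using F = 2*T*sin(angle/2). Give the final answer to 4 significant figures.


F = 2 * 79.5740 * sin(157.3460/2 deg)
F = 156.0 kN


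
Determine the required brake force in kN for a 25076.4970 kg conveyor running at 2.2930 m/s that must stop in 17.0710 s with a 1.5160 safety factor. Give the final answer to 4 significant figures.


F = 25076.4970 * 2.2930 / 17.0710 * 1.5160 / 1000
F = 5.106 kN


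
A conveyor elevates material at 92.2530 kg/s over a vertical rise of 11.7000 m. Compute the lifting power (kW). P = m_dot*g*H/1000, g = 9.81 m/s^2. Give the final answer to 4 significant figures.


P = 92.2530 * 9.81 * 11.7000 / 1000
P = 10.59 kW


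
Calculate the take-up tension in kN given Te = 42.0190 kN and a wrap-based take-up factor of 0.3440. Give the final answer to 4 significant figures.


T_tu = 42.0190 * 0.3440
T_tu = 14.45 kN


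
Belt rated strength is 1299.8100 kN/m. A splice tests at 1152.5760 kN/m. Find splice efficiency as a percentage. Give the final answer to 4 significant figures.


Eff = 1152.5760 / 1299.8100 * 100
Eff = 88.67 %


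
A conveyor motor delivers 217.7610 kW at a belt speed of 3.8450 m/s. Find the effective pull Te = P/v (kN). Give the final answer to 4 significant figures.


Te = P / v = 217.7610 / 3.8450
Te = 56.63 kN


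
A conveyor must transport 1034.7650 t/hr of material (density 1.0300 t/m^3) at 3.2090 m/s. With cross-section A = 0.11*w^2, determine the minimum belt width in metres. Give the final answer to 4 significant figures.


A_req = 1034.7650 / (3.2090 * 1.0300 * 3600) = 0.0869626 m^2
w = sqrt(0.0869626 / 0.11)
w = 0.8891 m


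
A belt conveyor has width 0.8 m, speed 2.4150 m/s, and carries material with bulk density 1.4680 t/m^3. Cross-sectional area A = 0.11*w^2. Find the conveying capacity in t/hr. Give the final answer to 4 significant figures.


A = 0.11 * 0.8^2 = 0.0704 m^2
C = 0.0704 * 2.4150 * 1.4680 * 3600
C = 898.5 t/hr


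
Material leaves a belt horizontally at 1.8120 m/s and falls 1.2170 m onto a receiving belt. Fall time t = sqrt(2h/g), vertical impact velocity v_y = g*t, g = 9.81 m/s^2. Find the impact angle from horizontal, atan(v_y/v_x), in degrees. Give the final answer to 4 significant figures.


t = sqrt(2*1.2170/9.81) = 0.498111 s
v_y = 9.81 * 0.498111 = 4.88647 m/s
angle = atan(4.88647 / 1.8120) = 69.65 deg


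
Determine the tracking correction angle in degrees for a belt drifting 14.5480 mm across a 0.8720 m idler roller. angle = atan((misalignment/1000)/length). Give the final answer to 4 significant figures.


misalign_m = 14.5480 / 1000 = 0.014548 m
angle = atan(0.014548 / 0.8720)
angle = 0.9558 deg


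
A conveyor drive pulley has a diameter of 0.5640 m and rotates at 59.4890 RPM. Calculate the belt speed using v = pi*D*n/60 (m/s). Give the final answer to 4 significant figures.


v = pi * 0.5640 * 59.4890 / 60
v = 1.757 m/s


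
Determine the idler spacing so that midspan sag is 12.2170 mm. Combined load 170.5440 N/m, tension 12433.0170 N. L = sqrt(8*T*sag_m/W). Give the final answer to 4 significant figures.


sag = 12.2170/1000 = 0.012217 m
L = sqrt(8 * 12433.0170 * 0.012217 / 170.5440)
L = 2.669 m


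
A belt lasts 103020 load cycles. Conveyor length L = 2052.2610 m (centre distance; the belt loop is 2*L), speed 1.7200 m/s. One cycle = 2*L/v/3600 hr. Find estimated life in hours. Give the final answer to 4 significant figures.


cycle_time = 2 * 2052.2610 / 1.7200 / 3600 = 0.662875 hr
life = 103020 * 0.662875 = 68290 hours


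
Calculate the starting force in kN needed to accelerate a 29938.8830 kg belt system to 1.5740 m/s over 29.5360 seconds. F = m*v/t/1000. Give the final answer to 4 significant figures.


F = 29938.8830 * 1.5740 / 29.5360 / 1000
F = 1.595 kN


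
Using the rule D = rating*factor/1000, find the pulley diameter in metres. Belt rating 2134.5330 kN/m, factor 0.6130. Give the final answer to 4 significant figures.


D = 2134.5330 * 0.6130 / 1000
D = 1.308 m


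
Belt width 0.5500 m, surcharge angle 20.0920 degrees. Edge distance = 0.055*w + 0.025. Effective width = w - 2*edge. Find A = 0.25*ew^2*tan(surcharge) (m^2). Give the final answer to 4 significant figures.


edge = 0.055*0.5500 + 0.025 = 0.05525 m
ew = 0.5500 - 2*0.05525 = 0.4395 m
A = 0.25 * 0.4395^2 * tan(20.0920 deg)
A = 0.01766 m^2


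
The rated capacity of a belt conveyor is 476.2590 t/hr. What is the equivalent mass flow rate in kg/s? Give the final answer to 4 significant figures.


m_dot = 476.2590 * 1000 / 3600
m_dot = 132.3 kg/s


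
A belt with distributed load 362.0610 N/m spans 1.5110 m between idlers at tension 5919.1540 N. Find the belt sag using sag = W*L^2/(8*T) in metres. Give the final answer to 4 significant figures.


sag = 362.0610 * 1.5110^2 / (8 * 5919.1540)
sag = 0.01746 m


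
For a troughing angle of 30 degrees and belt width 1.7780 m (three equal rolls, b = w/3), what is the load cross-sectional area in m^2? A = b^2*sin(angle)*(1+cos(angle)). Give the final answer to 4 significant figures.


b = 1.7780/3 = 0.592667 m
A = 0.592667^2 * sin(30 deg) * (1 + cos(30 deg))
A = 0.3277 m^2


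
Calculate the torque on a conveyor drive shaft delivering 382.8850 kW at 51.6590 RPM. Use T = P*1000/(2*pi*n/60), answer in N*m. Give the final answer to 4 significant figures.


omega = 2*pi*51.6590/60 = 5.40972 rad/s
T = 382.8850*1000 / 5.40972
T = 70780 N*m


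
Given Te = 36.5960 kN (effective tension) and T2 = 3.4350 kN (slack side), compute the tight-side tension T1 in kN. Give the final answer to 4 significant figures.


T1 = Te + T2 = 36.5960 + 3.4350
T1 = 40.03 kN


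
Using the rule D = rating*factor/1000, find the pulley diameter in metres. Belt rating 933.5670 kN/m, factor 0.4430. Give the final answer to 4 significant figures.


D = 933.5670 * 0.4430 / 1000
D = 0.4136 m


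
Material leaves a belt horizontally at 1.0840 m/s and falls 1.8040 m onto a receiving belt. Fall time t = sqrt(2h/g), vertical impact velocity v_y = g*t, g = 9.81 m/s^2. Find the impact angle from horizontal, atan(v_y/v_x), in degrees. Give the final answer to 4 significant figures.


t = sqrt(2*1.8040/9.81) = 0.606455 s
v_y = 9.81 * 0.606455 = 5.94932 m/s
angle = atan(5.94932 / 1.0840) = 79.67 deg


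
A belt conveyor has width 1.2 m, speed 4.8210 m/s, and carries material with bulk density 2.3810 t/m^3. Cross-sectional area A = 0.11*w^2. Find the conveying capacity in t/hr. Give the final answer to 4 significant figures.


A = 0.11 * 1.2^2 = 0.1584 m^2
C = 0.1584 * 4.8210 * 2.3810 * 3600
C = 6546 t/hr


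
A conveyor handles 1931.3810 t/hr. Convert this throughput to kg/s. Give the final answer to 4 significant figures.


m_dot = 1931.3810 * 1000 / 3600
m_dot = 536.5 kg/s


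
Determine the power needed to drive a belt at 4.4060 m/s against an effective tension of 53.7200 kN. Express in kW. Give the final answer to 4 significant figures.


P = Te * v = 53.7200 * 4.4060
P = 236.7 kW


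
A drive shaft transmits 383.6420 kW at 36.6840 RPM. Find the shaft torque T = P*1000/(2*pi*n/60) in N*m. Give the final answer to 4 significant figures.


omega = 2*pi*36.6840/60 = 3.84154 rad/s
T = 383.6420*1000 / 3.84154
T = 99870 N*m


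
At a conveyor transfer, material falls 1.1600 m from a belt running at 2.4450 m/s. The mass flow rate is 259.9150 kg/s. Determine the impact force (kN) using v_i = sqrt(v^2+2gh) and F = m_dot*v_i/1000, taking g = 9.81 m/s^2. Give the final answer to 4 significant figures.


v_i = sqrt(2.4450^2 + 2*9.81*1.1600) = 5.36071 m/s
F = 259.9150 * 5.36071 / 1000
F = 1.393 kN


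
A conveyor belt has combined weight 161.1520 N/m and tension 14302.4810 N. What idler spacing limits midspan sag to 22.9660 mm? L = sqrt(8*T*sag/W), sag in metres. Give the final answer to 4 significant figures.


sag = 22.9660/1000 = 0.022966 m
L = sqrt(8 * 14302.4810 * 0.022966 / 161.1520)
L = 4.038 m


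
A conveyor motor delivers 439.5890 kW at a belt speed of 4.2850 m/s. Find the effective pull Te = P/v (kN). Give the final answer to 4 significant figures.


Te = P / v = 439.5890 / 4.2850
Te = 102.6 kN


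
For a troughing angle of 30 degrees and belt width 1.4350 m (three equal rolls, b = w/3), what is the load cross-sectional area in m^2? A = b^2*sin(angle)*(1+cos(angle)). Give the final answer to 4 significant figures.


b = 1.4350/3 = 0.478333 m
A = 0.478333^2 * sin(30 deg) * (1 + cos(30 deg))
A = 0.2135 m^2


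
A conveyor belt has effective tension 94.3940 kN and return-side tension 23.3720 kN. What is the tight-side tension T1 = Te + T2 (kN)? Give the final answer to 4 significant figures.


T1 = Te + T2 = 94.3940 + 23.3720
T1 = 117.8 kN


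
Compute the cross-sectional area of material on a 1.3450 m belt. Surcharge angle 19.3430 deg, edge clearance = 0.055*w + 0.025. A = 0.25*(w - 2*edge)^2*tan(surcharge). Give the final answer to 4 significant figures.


edge = 0.055*1.3450 + 0.025 = 0.098975 m
ew = 1.3450 - 2*0.098975 = 1.14705 m
A = 0.25 * 1.14705^2 * tan(19.3430 deg)
A = 0.1155 m^2


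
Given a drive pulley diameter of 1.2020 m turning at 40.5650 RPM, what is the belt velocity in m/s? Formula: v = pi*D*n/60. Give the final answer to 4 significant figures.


v = pi * 1.2020 * 40.5650 / 60
v = 2.553 m/s


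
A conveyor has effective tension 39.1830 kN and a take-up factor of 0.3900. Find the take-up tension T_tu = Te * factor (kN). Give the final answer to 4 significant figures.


T_tu = 39.1830 * 0.3900
T_tu = 15.28 kN


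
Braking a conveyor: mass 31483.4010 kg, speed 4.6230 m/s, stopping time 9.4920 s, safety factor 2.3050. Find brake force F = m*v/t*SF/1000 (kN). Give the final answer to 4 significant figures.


F = 31483.4010 * 4.6230 / 9.4920 * 2.3050 / 1000
F = 35.34 kN


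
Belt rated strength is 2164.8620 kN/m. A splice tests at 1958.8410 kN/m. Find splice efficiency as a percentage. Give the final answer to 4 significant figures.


Eff = 1958.8410 / 2164.8620 * 100
Eff = 90.48 %


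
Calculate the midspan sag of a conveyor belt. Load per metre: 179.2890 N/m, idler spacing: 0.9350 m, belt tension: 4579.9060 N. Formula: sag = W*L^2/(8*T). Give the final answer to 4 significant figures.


sag = 179.2890 * 0.9350^2 / (8 * 4579.9060)
sag = 0.004278 m


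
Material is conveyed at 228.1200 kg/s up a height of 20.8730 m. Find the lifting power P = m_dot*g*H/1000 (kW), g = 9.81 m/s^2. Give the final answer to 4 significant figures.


P = 228.1200 * 9.81 * 20.8730 / 1000
P = 46.71 kW


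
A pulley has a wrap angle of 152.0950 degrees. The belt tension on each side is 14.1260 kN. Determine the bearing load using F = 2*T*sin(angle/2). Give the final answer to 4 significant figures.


F = 2 * 14.1260 * sin(152.0950/2 deg)
F = 27.42 kN


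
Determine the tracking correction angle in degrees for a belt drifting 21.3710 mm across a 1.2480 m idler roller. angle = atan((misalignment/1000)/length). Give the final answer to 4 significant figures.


misalign_m = 21.3710 / 1000 = 0.021371 m
angle = atan(0.021371 / 1.2480)
angle = 0.9810 deg


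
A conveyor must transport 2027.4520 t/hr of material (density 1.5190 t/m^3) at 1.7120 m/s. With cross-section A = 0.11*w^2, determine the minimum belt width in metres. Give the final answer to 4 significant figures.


A_req = 2027.4520 / (1.7120 * 1.5190 * 3600) = 0.216564 m^2
w = sqrt(0.216564 / 0.11)
w = 1.403 m


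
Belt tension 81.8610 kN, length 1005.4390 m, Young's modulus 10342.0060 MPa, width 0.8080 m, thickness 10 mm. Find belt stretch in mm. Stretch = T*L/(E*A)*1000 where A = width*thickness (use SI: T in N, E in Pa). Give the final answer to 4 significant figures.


A = 0.8080 * 0.01 = 0.00808 m^2
Stretch = 81.8610*1000 * 1005.4390 / (10342.0060e6 * 0.00808) * 1000
Stretch = 985.0 mm


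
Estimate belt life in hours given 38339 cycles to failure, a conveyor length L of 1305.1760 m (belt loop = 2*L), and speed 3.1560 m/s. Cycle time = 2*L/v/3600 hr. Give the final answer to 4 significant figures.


cycle_time = 2 * 1305.1760 / 3.1560 / 3600 = 0.229752 hr
life = 38339 * 0.229752 = 8808 hours


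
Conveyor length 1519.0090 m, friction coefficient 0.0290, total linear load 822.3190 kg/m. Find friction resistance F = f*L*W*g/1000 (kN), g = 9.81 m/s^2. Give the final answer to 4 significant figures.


F = 0.0290 * 1519.0090 * 822.3190 * 9.81 / 1000
F = 355.4 kN


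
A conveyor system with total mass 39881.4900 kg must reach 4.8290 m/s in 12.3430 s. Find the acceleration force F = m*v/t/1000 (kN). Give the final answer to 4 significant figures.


F = 39881.4900 * 4.8290 / 12.3430 / 1000
F = 15.60 kN


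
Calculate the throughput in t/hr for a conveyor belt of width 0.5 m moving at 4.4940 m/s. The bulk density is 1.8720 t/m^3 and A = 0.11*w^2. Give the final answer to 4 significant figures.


A = 0.11 * 0.5^2 = 0.0275 m^2
C = 0.0275 * 4.4940 * 1.8720 * 3600
C = 832.9 t/hr


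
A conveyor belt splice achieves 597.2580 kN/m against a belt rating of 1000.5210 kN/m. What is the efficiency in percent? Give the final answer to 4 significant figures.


Eff = 597.2580 / 1000.5210 * 100
Eff = 59.69 %


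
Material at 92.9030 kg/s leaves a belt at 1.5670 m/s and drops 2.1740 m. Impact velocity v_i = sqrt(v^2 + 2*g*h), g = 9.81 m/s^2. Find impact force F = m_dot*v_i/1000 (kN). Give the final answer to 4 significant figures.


v_i = sqrt(1.5670^2 + 2*9.81*2.1740) = 6.71635 m/s
F = 92.9030 * 6.71635 / 1000
F = 0.6240 kN


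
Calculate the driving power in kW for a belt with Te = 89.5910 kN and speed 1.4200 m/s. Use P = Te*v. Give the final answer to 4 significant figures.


P = Te * v = 89.5910 * 1.4200
P = 127.2 kW


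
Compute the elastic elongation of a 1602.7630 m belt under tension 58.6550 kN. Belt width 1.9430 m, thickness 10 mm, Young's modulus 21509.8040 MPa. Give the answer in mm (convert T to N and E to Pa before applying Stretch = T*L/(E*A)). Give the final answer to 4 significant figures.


A = 1.9430 * 0.01 = 0.01943 m^2
Stretch = 58.6550*1000 * 1602.7630 / (21509.8040e6 * 0.01943) * 1000
Stretch = 224.9 mm


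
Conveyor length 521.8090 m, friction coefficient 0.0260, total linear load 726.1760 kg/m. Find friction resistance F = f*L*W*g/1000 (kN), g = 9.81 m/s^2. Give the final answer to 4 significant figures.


F = 0.0260 * 521.8090 * 726.1760 * 9.81 / 1000
F = 96.65 kN


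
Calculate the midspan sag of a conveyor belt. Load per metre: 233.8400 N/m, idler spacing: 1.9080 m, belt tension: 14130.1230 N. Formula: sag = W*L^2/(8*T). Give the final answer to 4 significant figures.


sag = 233.8400 * 1.9080^2 / (8 * 14130.1230)
sag = 0.007531 m


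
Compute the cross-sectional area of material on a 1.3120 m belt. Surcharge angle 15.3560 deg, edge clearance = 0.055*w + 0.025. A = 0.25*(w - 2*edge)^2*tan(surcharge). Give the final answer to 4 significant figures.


edge = 0.055*1.3120 + 0.025 = 0.09716 m
ew = 1.3120 - 2*0.09716 = 1.11768 m
A = 0.25 * 1.11768^2 * tan(15.3560 deg)
A = 0.08576 m^2


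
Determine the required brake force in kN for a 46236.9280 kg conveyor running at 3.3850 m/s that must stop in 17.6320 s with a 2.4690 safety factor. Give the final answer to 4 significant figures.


F = 46236.9280 * 3.3850 / 17.6320 * 2.4690 / 1000
F = 21.92 kN


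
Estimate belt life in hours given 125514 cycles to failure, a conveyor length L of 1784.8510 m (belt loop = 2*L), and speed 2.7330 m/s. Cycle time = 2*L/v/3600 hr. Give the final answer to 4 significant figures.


cycle_time = 2 * 1784.8510 / 2.7330 / 3600 = 0.362819 hr
life = 125514 * 0.362819 = 45540 hours


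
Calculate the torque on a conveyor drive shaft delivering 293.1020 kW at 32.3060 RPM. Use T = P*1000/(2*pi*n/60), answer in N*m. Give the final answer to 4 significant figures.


omega = 2*pi*32.3060/60 = 3.38308 rad/s
T = 293.1020*1000 / 3.38308
T = 86640 N*m


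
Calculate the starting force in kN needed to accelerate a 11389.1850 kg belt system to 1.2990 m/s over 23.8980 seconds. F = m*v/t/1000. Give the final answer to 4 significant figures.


F = 11389.1850 * 1.2990 / 23.8980 / 1000
F = 0.6191 kN


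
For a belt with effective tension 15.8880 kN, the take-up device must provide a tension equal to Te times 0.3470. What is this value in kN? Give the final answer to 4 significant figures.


T_tu = 15.8880 * 0.3470
T_tu = 5.513 kN


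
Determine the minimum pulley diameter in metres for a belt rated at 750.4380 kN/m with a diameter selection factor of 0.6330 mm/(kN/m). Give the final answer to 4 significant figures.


D = 750.4380 * 0.6330 / 1000
D = 0.4750 m


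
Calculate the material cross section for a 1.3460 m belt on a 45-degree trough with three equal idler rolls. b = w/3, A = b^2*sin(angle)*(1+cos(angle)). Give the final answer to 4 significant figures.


b = 1.3460/3 = 0.448667 m
A = 0.448667^2 * sin(45 deg) * (1 + cos(45 deg))
A = 0.2430 m^2


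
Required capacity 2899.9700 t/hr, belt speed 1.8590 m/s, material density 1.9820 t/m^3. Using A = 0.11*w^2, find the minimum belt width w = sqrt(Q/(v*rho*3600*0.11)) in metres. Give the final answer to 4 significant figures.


A_req = 2899.9700 / (1.8590 * 1.9820 * 3600) = 0.218629 m^2
w = sqrt(0.218629 / 0.11)
w = 1.410 m


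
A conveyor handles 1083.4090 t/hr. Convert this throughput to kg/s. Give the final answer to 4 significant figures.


m_dot = 1083.4090 * 1000 / 3600
m_dot = 300.9 kg/s


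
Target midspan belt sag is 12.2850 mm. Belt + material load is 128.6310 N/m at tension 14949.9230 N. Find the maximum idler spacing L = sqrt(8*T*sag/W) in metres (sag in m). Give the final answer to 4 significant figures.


sag = 12.2850/1000 = 0.012285 m
L = sqrt(8 * 14949.9230 * 0.012285 / 128.6310)
L = 3.380 m


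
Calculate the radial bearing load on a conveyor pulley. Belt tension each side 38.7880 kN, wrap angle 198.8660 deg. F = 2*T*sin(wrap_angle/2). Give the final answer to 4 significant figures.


F = 2 * 38.7880 * sin(198.8660/2 deg)
F = 76.53 kN


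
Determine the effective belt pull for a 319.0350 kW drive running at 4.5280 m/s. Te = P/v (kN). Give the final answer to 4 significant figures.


Te = P / v = 319.0350 / 4.5280
Te = 70.46 kN


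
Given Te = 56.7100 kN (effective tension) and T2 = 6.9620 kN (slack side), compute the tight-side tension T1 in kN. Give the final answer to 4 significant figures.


T1 = Te + T2 = 56.7100 + 6.9620
T1 = 63.67 kN


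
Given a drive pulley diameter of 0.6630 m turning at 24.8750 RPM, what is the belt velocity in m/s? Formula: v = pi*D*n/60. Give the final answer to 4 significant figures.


v = pi * 0.6630 * 24.8750 / 60
v = 0.8635 m/s


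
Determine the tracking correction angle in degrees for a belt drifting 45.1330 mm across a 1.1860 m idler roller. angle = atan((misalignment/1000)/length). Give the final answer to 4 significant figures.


misalign_m = 45.1330 / 1000 = 0.045133 m
angle = atan(0.045133 / 1.1860)
angle = 2.179 deg


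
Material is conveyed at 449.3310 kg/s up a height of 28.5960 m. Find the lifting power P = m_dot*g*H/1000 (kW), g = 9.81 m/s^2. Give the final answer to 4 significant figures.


P = 449.3310 * 9.81 * 28.5960 / 1000
P = 126.0 kW


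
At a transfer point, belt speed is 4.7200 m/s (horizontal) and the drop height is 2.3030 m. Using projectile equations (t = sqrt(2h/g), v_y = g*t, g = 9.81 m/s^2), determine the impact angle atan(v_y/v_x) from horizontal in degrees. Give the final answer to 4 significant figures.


t = sqrt(2*2.3030/9.81) = 0.685216 s
v_y = 9.81 * 0.685216 = 6.72197 m/s
angle = atan(6.72197 / 4.7200) = 54.92 deg


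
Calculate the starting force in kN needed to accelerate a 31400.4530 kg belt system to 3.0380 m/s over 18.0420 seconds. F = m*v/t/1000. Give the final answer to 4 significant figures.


F = 31400.4530 * 3.0380 / 18.0420 / 1000
F = 5.287 kN


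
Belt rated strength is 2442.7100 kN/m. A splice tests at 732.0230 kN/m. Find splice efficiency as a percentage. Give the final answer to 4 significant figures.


Eff = 732.0230 / 2442.7100 * 100
Eff = 29.97 %


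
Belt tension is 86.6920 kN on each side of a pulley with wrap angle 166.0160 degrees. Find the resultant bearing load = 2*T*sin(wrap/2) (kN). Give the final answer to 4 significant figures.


F = 2 * 86.6920 * sin(166.0160/2 deg)
F = 172.1 kN


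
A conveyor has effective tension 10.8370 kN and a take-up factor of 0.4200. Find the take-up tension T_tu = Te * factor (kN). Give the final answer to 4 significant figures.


T_tu = 10.8370 * 0.4200
T_tu = 4.552 kN


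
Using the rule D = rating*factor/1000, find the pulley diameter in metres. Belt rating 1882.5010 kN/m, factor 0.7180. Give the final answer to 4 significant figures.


D = 1882.5010 * 0.7180 / 1000
D = 1.352 m


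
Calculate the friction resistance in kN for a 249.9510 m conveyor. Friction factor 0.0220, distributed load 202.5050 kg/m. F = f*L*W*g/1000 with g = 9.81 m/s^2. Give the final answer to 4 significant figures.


F = 0.0220 * 249.9510 * 202.5050 * 9.81 / 1000
F = 10.92 kN


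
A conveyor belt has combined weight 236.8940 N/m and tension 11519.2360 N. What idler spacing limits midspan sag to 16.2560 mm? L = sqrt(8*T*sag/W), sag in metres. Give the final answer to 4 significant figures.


sag = 16.2560/1000 = 0.016256 m
L = sqrt(8 * 11519.2360 * 0.016256 / 236.8940)
L = 2.515 m


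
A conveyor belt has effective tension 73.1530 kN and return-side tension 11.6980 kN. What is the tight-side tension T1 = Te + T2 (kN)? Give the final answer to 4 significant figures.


T1 = Te + T2 = 73.1530 + 11.6980
T1 = 84.85 kN


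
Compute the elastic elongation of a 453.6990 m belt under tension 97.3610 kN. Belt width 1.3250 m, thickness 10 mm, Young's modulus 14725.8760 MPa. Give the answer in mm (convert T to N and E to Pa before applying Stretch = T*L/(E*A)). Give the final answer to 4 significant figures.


A = 1.3250 * 0.01 = 0.01325 m^2
Stretch = 97.3610*1000 * 453.6990 / (14725.8760e6 * 0.01325) * 1000
Stretch = 226.4 mm


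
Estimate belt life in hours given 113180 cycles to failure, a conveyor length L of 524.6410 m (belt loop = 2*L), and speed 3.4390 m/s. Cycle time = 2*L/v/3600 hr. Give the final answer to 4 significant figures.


cycle_time = 2 * 524.6410 / 3.4390 / 3600 = 0.0847535 hr
life = 113180 * 0.0847535 = 9592 hours


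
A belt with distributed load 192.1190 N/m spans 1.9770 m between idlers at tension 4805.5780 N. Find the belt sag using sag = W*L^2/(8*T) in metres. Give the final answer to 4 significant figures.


sag = 192.1190 * 1.9770^2 / (8 * 4805.5780)
sag = 0.01953 m


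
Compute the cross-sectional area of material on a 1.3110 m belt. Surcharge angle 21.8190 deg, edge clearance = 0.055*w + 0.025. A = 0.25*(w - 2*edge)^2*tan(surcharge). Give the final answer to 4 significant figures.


edge = 0.055*1.3110 + 0.025 = 0.097105 m
ew = 1.3110 - 2*0.097105 = 1.11679 m
A = 0.25 * 1.11679^2 * tan(21.8190 deg)
A = 0.1248 m^2


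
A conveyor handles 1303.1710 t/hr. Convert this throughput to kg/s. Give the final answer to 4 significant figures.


m_dot = 1303.1710 * 1000 / 3600
m_dot = 362.0 kg/s


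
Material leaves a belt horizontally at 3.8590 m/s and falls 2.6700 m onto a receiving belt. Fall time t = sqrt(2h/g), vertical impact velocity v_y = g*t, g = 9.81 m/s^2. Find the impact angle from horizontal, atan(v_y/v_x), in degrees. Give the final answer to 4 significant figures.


t = sqrt(2*2.6700/9.81) = 0.737796 s
v_y = 9.81 * 0.737796 = 7.23778 m/s
angle = atan(7.23778 / 3.8590) = 61.93 deg


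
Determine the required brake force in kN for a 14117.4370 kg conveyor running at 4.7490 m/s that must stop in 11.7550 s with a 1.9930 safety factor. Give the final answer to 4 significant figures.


F = 14117.4370 * 4.7490 / 11.7550 * 1.9930 / 1000
F = 11.37 kN


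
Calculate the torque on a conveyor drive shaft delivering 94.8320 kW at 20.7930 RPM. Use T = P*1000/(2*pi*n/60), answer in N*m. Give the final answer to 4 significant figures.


omega = 2*pi*20.7930/60 = 2.17744 rad/s
T = 94.8320*1000 / 2.17744
T = 43550 N*m


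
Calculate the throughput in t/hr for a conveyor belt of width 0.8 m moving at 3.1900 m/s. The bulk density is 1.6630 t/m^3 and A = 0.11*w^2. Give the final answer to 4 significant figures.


A = 0.11 * 0.8^2 = 0.0704 m^2
C = 0.0704 * 3.1900 * 1.6630 * 3600
C = 1344 t/hr


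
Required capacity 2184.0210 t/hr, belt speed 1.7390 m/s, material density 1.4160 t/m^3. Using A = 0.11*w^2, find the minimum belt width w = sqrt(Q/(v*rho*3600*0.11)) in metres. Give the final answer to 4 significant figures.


A_req = 2184.0210 / (1.7390 * 1.4160 * 3600) = 0.246372 m^2
w = sqrt(0.246372 / 0.11)
w = 1.497 m


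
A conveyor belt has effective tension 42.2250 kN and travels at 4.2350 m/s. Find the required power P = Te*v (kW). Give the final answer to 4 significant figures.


P = Te * v = 42.2250 * 4.2350
P = 178.8 kW


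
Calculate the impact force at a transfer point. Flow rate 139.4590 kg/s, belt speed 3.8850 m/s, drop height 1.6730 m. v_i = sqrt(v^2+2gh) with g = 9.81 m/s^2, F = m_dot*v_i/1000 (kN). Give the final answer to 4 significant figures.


v_i = sqrt(3.8850^2 + 2*9.81*1.6730) = 6.92225 m/s
F = 139.4590 * 6.92225 / 1000
F = 0.9654 kN


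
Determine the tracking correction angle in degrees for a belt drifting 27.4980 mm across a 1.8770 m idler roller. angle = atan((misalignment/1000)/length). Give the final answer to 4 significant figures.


misalign_m = 27.4980 / 1000 = 0.027498 m
angle = atan(0.027498 / 1.8770)
angle = 0.8393 deg


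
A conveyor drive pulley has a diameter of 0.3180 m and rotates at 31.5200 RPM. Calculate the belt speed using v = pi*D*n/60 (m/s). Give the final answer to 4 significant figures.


v = pi * 0.3180 * 31.5200 / 60
v = 0.5248 m/s


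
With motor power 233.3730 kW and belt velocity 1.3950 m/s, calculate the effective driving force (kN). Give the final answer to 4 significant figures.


Te = P / v = 233.3730 / 1.3950
Te = 167.3 kN


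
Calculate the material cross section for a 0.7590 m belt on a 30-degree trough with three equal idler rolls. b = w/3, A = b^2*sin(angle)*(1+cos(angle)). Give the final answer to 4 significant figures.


b = 0.7590/3 = 0.253 m
A = 0.253^2 * sin(30 deg) * (1 + cos(30 deg))
A = 0.05972 m^2


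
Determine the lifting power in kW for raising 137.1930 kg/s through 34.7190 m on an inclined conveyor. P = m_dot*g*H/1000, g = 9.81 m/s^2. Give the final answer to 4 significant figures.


P = 137.1930 * 9.81 * 34.7190 / 1000
P = 46.73 kW


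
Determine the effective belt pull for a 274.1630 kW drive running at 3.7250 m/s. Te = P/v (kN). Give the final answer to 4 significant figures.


Te = P / v = 274.1630 / 3.7250
Te = 73.60 kN


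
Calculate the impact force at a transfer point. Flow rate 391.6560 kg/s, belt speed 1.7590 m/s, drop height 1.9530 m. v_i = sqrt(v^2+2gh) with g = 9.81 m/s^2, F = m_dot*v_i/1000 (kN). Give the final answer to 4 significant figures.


v_i = sqrt(1.7590^2 + 2*9.81*1.9530) = 6.43521 m/s
F = 391.6560 * 6.43521 / 1000
F = 2.520 kN


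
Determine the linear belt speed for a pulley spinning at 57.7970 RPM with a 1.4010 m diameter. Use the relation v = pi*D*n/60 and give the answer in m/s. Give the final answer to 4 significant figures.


v = pi * 1.4010 * 57.7970 / 60
v = 4.240 m/s


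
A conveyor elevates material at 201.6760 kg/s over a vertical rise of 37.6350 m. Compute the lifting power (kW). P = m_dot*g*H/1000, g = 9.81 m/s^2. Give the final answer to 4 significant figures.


P = 201.6760 * 9.81 * 37.6350 / 1000
P = 74.46 kW


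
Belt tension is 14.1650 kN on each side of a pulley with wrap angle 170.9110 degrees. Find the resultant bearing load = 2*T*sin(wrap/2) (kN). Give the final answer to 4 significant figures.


F = 2 * 14.1650 * sin(170.9110/2 deg)
F = 28.24 kN


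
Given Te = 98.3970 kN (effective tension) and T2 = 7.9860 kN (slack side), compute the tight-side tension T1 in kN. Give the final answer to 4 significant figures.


T1 = Te + T2 = 98.3970 + 7.9860
T1 = 106.4 kN


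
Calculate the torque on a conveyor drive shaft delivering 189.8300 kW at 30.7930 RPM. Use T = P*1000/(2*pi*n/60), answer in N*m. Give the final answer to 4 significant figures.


omega = 2*pi*30.7930/60 = 3.22464 rad/s
T = 189.8300*1000 / 3.22464
T = 58870 N*m


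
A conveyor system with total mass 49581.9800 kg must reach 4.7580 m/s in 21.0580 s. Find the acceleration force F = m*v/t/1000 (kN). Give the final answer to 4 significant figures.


F = 49581.9800 * 4.7580 / 21.0580 / 1000
F = 11.20 kN


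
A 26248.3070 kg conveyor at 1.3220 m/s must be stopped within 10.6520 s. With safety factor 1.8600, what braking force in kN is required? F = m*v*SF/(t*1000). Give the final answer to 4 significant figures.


F = 26248.3070 * 1.3220 / 10.6520 * 1.8600 / 1000
F = 6.059 kN


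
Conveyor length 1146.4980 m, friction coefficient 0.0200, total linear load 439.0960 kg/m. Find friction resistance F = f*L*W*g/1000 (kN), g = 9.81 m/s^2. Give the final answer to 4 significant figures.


F = 0.0200 * 1146.4980 * 439.0960 * 9.81 / 1000
F = 98.77 kN


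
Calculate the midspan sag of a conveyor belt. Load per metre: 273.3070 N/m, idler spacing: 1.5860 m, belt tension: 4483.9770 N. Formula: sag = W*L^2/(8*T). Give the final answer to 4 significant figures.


sag = 273.3070 * 1.5860^2 / (8 * 4483.9770)
sag = 0.01916 m


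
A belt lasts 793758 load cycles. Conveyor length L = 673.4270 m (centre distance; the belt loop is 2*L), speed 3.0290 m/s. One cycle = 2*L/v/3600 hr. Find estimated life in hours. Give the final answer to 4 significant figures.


cycle_time = 2 * 673.4270 / 3.0290 / 3600 = 0.123515 hr
life = 793758 * 0.123515 = 98040 hours


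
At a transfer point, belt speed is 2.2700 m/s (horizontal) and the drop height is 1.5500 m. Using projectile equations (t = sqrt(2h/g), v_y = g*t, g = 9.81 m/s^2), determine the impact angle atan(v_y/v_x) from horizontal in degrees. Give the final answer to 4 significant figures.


t = sqrt(2*1.5500/9.81) = 0.562142 s
v_y = 9.81 * 0.562142 = 5.51461 m/s
angle = atan(5.51461 / 2.2700) = 67.63 deg


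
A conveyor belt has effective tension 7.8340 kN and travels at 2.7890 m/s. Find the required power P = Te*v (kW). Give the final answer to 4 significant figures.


P = Te * v = 7.8340 * 2.7890
P = 21.85 kW


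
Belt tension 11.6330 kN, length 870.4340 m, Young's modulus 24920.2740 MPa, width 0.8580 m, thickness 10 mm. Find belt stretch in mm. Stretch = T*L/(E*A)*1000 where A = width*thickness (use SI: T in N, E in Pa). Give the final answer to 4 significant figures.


A = 0.8580 * 0.01 = 0.00858 m^2
Stretch = 11.6330*1000 * 870.4340 / (24920.2740e6 * 0.00858) * 1000
Stretch = 47.36 mm


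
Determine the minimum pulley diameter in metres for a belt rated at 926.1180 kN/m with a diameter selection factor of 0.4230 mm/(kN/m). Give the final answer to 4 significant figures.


D = 926.1180 * 0.4230 / 1000
D = 0.3917 m


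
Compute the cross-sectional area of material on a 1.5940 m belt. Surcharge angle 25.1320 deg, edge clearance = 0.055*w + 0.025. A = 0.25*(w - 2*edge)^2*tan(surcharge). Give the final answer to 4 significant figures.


edge = 0.055*1.5940 + 0.025 = 0.11267 m
ew = 1.5940 - 2*0.11267 = 1.36866 m
A = 0.25 * 1.36866^2 * tan(25.1320 deg)
A = 0.2197 m^2


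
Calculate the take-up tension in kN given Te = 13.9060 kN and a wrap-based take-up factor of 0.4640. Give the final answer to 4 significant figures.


T_tu = 13.9060 * 0.4640
T_tu = 6.452 kN


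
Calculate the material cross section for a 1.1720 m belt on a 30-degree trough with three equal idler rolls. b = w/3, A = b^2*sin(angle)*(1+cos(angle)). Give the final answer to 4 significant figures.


b = 1.1720/3 = 0.390667 m
A = 0.390667^2 * sin(30 deg) * (1 + cos(30 deg))
A = 0.1424 m^2


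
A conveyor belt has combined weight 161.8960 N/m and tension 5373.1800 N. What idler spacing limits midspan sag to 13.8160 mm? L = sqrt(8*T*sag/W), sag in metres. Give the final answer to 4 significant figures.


sag = 13.8160/1000 = 0.013816 m
L = sqrt(8 * 5373.1800 * 0.013816 / 161.8960)
L = 1.915 m


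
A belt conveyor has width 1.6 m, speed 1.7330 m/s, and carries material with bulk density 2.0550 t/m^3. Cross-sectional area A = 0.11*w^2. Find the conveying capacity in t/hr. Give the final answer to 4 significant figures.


A = 0.11 * 1.6^2 = 0.2816 m^2
C = 0.2816 * 1.7330 * 2.0550 * 3600
C = 3610 t/hr
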